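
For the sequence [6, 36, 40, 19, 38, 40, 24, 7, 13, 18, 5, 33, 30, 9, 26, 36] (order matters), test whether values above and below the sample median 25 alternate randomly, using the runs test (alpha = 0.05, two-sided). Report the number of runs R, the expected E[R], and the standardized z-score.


Step 1: Compute median = 25; label A = above, B = below.
Labels in order: BAABAABBBBBAABAA  (n_A = 8, n_B = 8)
Step 2: Count runs R = 8.
Step 3: Under H0 (random ordering), E[R] = 2*n_A*n_B/(n_A+n_B) + 1 = 2*8*8/16 + 1 = 9.0000.
        Var[R] = 2*n_A*n_B*(2*n_A*n_B - n_A - n_B) / ((n_A+n_B)^2 * (n_A+n_B-1)) = 14336/3840 = 3.7333.
        SD[R] = 1.9322.
Step 4: Continuity-corrected z = (R + 0.5 - E[R]) / SD[R] = (8 + 0.5 - 9.0000) / 1.9322 = -0.2588.
Step 5: Two-sided p-value via normal approximation = 2*(1 - Phi(|z|)) = 0.795809.
Step 6: alpha = 0.05. fail to reject H0.

R = 8, z = -0.2588, p = 0.795809, fail to reject H0.


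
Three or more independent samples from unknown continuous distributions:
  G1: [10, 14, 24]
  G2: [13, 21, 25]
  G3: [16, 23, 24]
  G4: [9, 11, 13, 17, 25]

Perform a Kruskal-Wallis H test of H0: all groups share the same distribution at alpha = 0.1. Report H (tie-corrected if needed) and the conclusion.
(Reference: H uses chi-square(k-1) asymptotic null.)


Step 1: Combine all N = 14 observations and assign midranks.
sorted (value, group, rank): (9,G4,1), (10,G1,2), (11,G4,3), (13,G2,4.5), (13,G4,4.5), (14,G1,6), (16,G3,7), (17,G4,8), (21,G2,9), (23,G3,10), (24,G1,11.5), (24,G3,11.5), (25,G2,13.5), (25,G4,13.5)
Step 2: Sum ranks within each group.
R_1 = 19.5 (n_1 = 3)
R_2 = 27 (n_2 = 3)
R_3 = 28.5 (n_3 = 3)
R_4 = 30 (n_4 = 5)
Step 3: H = 12/(N(N+1)) * sum(R_i^2/n_i) - 3(N+1)
     = 12/(14*15) * (19.5^2/3 + 27^2/3 + 28.5^2/3 + 30^2/5) - 3*15
     = 0.057143 * 820.5 - 45
     = 1.885714.
Step 4: Ties present; correction factor C = 1 - 18/(14^3 - 14) = 0.993407. Corrected H = 1.885714 / 0.993407 = 1.898230.
Step 5: Under H0, H ~ chi^2(3); p-value = 0.593796.
Step 6: alpha = 0.1. fail to reject H0.

H = 1.8982, df = 3, p = 0.593796, fail to reject H0.


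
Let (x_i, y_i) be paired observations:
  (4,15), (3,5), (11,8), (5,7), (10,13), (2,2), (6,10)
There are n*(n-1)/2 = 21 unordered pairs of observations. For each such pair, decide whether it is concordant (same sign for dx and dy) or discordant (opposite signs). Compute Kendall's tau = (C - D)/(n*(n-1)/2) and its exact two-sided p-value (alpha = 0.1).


Step 1: Enumerate the 21 unordered pairs (i,j) with i<j and classify each by sign(x_j-x_i) * sign(y_j-y_i).
  (1,2):dx=-1,dy=-10->C; (1,3):dx=+7,dy=-7->D; (1,4):dx=+1,dy=-8->D; (1,5):dx=+6,dy=-2->D
  (1,6):dx=-2,dy=-13->C; (1,7):dx=+2,dy=-5->D; (2,3):dx=+8,dy=+3->C; (2,4):dx=+2,dy=+2->C
  (2,5):dx=+7,dy=+8->C; (2,6):dx=-1,dy=-3->C; (2,7):dx=+3,dy=+5->C; (3,4):dx=-6,dy=-1->C
  (3,5):dx=-1,dy=+5->D; (3,6):dx=-9,dy=-6->C; (3,7):dx=-5,dy=+2->D; (4,5):dx=+5,dy=+6->C
  (4,6):dx=-3,dy=-5->C; (4,7):dx=+1,dy=+3->C; (5,6):dx=-8,dy=-11->C; (5,7):dx=-4,dy=-3->C
  (6,7):dx=+4,dy=+8->C
Step 2: C = 15, D = 6, total pairs = 21.
Step 3: tau = (C - D)/(n(n-1)/2) = (15 - 6)/21 = 0.428571.
Step 4: Exact two-sided p-value (enumerate n! = 5040 permutations of y under H0): p = 0.238889.
Step 5: alpha = 0.1. fail to reject H0.

tau_b = 0.4286 (C=15, D=6), p = 0.238889, fail to reject H0.


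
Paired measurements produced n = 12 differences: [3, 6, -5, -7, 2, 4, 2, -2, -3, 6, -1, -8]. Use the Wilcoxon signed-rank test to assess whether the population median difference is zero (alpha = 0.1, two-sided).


Step 1: Drop any zero differences (none here) and take |d_i|.
|d| = [3, 6, 5, 7, 2, 4, 2, 2, 3, 6, 1, 8]
Step 2: Midrank |d_i| (ties get averaged ranks).
ranks: |3|->5.5, |6|->9.5, |5|->8, |7|->11, |2|->3, |4|->7, |2|->3, |2|->3, |3|->5.5, |6|->9.5, |1|->1, |8|->12
Step 3: Attach original signs; sum ranks with positive sign and with negative sign.
W+ = 5.5 + 9.5 + 3 + 7 + 3 + 9.5 = 37.5
W- = 8 + 11 + 3 + 5.5 + 1 + 12 = 40.5
(Check: W+ + W- = 78 should equal n(n+1)/2 = 78.)
Step 4: Test statistic W = min(W+, W-) = 37.5.
Step 5: Ties in |d|, so use the tie-corrected normal approximation.
        E[W] = n(n+1)/4 = 12*13/4 = 39.
        Tie groups: |d|=2 (t=3), |d|=3 (t=2), |d|=6 (t=2); sum(t^3 - t) = 36.
        Var[W] = n(n+1)(2n+1)/24 - sum(t^3-t)/48 = 3900/24 - 36/48 = 161.75.
        z = (W - E[W]) / sqrt(Var[W]) = (37.5 - 39) / 12.7181 = -0.1179.
        Two-sided p = 2*Phi(z) = 0.906113.
Step 6: alpha = 0.1. fail to reject H0.

W+ = 37.5, W- = 40.5, W = min = 37.5, p = 0.906113, fail to reject H0.


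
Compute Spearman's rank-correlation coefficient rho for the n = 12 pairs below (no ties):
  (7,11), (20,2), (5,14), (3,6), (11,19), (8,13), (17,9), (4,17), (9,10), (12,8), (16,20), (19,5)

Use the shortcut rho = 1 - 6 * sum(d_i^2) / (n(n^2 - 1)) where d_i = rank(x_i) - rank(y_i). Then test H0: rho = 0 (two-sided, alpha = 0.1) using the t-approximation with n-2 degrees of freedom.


Step 1: Rank x and y separately (midranks; no ties here).
rank(x): 7->4, 20->12, 5->3, 3->1, 11->7, 8->5, 17->10, 4->2, 9->6, 12->8, 16->9, 19->11
rank(y): 11->7, 2->1, 14->9, 6->3, 19->11, 13->8, 9->5, 17->10, 10->6, 8->4, 20->12, 5->2
Step 2: d_i = R_x(i) - R_y(i); compute d_i^2.
  (4-7)^2=9, (12-1)^2=121, (3-9)^2=36, (1-3)^2=4, (7-11)^2=16, (5-8)^2=9, (10-5)^2=25, (2-10)^2=64, (6-6)^2=0, (8-4)^2=16, (9-12)^2=9, (11-2)^2=81
sum(d^2) = 390.
Step 3: rho = 1 - 6*390 / (12*(12^2 - 1)) = 1 - 2340/1716 = -0.363636.
Step 4: Under H0, t = rho * sqrt((n-2)/(1-rho^2)) = -1.2344 ~ t(10).
Step 5: Two-sided p-value from the t-distribution with 10 df = 0.245265.
Step 6: alpha = 0.1. fail to reject H0.

rho = -0.3636, p = 0.245265, fail to reject H0 at alpha = 0.1.


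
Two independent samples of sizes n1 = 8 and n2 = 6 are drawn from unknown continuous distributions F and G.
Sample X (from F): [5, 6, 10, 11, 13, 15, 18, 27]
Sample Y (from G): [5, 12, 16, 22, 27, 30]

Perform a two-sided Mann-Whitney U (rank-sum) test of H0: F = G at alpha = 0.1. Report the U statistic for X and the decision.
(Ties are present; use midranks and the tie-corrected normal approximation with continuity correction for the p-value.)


Step 1: Combine and sort all 14 observations; assign midranks.
sorted (value, group): (5,X), (5,Y), (6,X), (10,X), (11,X), (12,Y), (13,X), (15,X), (16,Y), (18,X), (22,Y), (27,X), (27,Y), (30,Y)
ranks: 5->1.5, 5->1.5, 6->3, 10->4, 11->5, 12->6, 13->7, 15->8, 16->9, 18->10, 22->11, 27->12.5, 27->12.5, 30->14
Step 2: Rank sum for X: R1 = 1.5 + 3 + 4 + 5 + 7 + 8 + 10 + 12.5 = 51.
Step 3: U_X = R1 - n1(n1+1)/2 = 51 - 8*9/2 = 51 - 36 = 15.
       U_Y = n1*n2 - U_X = 48 - 15 = 33.
Step 4: Ties are present, so use the tie-corrected normal approximation (with continuity correction) for the p-value.
Step 5: p-value = 0.271435; compare to alpha = 0.1. fail to reject H0.

U_X = 15, p = 0.271435, fail to reject H0 at alpha = 0.1.


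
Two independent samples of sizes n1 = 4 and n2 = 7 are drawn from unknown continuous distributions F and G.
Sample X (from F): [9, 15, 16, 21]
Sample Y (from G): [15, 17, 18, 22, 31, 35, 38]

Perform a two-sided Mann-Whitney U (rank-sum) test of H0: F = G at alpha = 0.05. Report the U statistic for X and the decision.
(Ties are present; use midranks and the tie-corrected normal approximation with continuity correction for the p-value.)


Step 1: Combine and sort all 11 observations; assign midranks.
sorted (value, group): (9,X), (15,X), (15,Y), (16,X), (17,Y), (18,Y), (21,X), (22,Y), (31,Y), (35,Y), (38,Y)
ranks: 9->1, 15->2.5, 15->2.5, 16->4, 17->5, 18->6, 21->7, 22->8, 31->9, 35->10, 38->11
Step 2: Rank sum for X: R1 = 1 + 2.5 + 4 + 7 = 14.5.
Step 3: U_X = R1 - n1(n1+1)/2 = 14.5 - 4*5/2 = 14.5 - 10 = 4.5.
       U_Y = n1*n2 - U_X = 28 - 4.5 = 23.5.
Step 4: Ties are present, so use the tie-corrected normal approximation (with continuity correction) for the p-value.
Step 5: p-value = 0.088247; compare to alpha = 0.05. fail to reject H0.

U_X = 4.5, p = 0.088247, fail to reject H0 at alpha = 0.05.


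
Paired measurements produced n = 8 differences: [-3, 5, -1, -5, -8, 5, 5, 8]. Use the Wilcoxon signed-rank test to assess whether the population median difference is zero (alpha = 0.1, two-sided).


Step 1: Drop any zero differences (none here) and take |d_i|.
|d| = [3, 5, 1, 5, 8, 5, 5, 8]
Step 2: Midrank |d_i| (ties get averaged ranks).
ranks: |3|->2, |5|->4.5, |1|->1, |5|->4.5, |8|->7.5, |5|->4.5, |5|->4.5, |8|->7.5
Step 3: Attach original signs; sum ranks with positive sign and with negative sign.
W+ = 4.5 + 4.5 + 4.5 + 7.5 = 21
W- = 2 + 1 + 4.5 + 7.5 = 15
(Check: W+ + W- = 36 should equal n(n+1)/2 = 36.)
Step 4: Test statistic W = min(W+, W-) = 15.
Step 5: Ties in |d|, so use the tie-corrected normal approximation.
        E[W] = n(n+1)/4 = 8*9/4 = 18.
        Tie groups: |d|=5 (t=4), |d|=8 (t=2); sum(t^3 - t) = 66.
        Var[W] = n(n+1)(2n+1)/24 - sum(t^3-t)/48 = 1224/24 - 66/48 = 49.625.
        z = (W - E[W]) / sqrt(Var[W]) = (15 - 18) / 7.0445 = -0.4259.
        Two-sided p = 2*Phi(z) = 0.670207.
Step 6: alpha = 0.1. fail to reject H0.

W+ = 21, W- = 15, W = min = 15, p = 0.670207, fail to reject H0.


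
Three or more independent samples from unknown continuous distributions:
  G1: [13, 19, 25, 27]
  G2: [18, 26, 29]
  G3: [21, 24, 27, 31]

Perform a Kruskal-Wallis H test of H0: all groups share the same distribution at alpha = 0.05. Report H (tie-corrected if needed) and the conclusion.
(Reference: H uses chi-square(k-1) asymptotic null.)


Step 1: Combine all N = 11 observations and assign midranks.
sorted (value, group, rank): (13,G1,1), (18,G2,2), (19,G1,3), (21,G3,4), (24,G3,5), (25,G1,6), (26,G2,7), (27,G1,8.5), (27,G3,8.5), (29,G2,10), (31,G3,11)
Step 2: Sum ranks within each group.
R_1 = 18.5 (n_1 = 4)
R_2 = 19 (n_2 = 3)
R_3 = 28.5 (n_3 = 4)
Step 3: H = 12/(N(N+1)) * sum(R_i^2/n_i) - 3(N+1)
     = 12/(11*12) * (18.5^2/4 + 19^2/3 + 28.5^2/4) - 3*12
     = 0.090909 * 408.958 - 36
     = 1.178030.
Step 4: Ties present; correction factor C = 1 - 6/(11^3 - 11) = 0.995455. Corrected H = 1.178030 / 0.995455 = 1.183409.
Step 5: Under H0, H ~ chi^2(2); p-value = 0.553383.
Step 6: alpha = 0.05. fail to reject H0.

H = 1.1834, df = 2, p = 0.553383, fail to reject H0.


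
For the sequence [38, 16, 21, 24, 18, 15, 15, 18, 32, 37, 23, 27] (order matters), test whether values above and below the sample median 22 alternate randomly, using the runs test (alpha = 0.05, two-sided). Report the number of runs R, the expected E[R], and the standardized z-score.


Step 1: Compute median = 22; label A = above, B = below.
Labels in order: ABBABBBBAAAA  (n_A = 6, n_B = 6)
Step 2: Count runs R = 5.
Step 3: Under H0 (random ordering), E[R] = 2*n_A*n_B/(n_A+n_B) + 1 = 2*6*6/12 + 1 = 7.0000.
        Var[R] = 2*n_A*n_B*(2*n_A*n_B - n_A - n_B) / ((n_A+n_B)^2 * (n_A+n_B-1)) = 4320/1584 = 2.7273.
        SD[R] = 1.6514.
Step 4: Continuity-corrected z = (R + 0.5 - E[R]) / SD[R] = (5 + 0.5 - 7.0000) / 1.6514 = -0.9083.
Step 5: Two-sided p-value via normal approximation = 2*(1 - Phi(|z|)) = 0.363722.
Step 6: alpha = 0.05. fail to reject H0.

R = 5, z = -0.9083, p = 0.363722, fail to reject H0.


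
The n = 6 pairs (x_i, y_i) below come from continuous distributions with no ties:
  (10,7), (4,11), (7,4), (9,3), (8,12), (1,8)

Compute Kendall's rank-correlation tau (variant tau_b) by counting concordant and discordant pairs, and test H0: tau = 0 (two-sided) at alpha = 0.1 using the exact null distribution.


Step 1: Enumerate the 15 unordered pairs (i,j) with i<j and classify each by sign(x_j-x_i) * sign(y_j-y_i).
  (1,2):dx=-6,dy=+4->D; (1,3):dx=-3,dy=-3->C; (1,4):dx=-1,dy=-4->C; (1,5):dx=-2,dy=+5->D
  (1,6):dx=-9,dy=+1->D; (2,3):dx=+3,dy=-7->D; (2,4):dx=+5,dy=-8->D; (2,5):dx=+4,dy=+1->C
  (2,6):dx=-3,dy=-3->C; (3,4):dx=+2,dy=-1->D; (3,5):dx=+1,dy=+8->C; (3,6):dx=-6,dy=+4->D
  (4,5):dx=-1,dy=+9->D; (4,6):dx=-8,dy=+5->D; (5,6):dx=-7,dy=-4->C
Step 2: C = 6, D = 9, total pairs = 15.
Step 3: tau = (C - D)/(n(n-1)/2) = (6 - 9)/15 = -0.200000.
Step 4: Exact two-sided p-value (enumerate n! = 720 permutations of y under H0): p = 0.719444.
Step 5: alpha = 0.1. fail to reject H0.

tau_b = -0.2000 (C=6, D=9), p = 0.719444, fail to reject H0.


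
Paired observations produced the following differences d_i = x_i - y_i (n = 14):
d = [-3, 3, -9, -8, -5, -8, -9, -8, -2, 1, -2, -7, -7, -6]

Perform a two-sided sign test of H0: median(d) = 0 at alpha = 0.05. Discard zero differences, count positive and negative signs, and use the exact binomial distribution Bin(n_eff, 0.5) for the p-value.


Step 1: Discard zero differences. Original n = 14; n_eff = number of nonzero differences = 14.
Nonzero differences (with sign): -3, +3, -9, -8, -5, -8, -9, -8, -2, +1, -2, -7, -7, -6
Step 2: Count signs: positive = 2, negative = 12.
Step 3: Under H0: P(positive) = 0.5, so the number of positives S ~ Bin(14, 0.5).
Step 4: Two-sided exact p-value = sum of Bin(14,0.5) probabilities at or below the observed probability = 0.012939.
Step 5: alpha = 0.05. reject H0.

n_eff = 14, pos = 2, neg = 12, p = 0.012939, reject H0.


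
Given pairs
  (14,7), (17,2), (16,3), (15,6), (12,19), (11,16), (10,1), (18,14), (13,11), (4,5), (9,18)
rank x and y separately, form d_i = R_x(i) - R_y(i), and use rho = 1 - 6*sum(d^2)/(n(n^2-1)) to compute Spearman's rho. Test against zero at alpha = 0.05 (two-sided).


Step 1: Rank x and y separately (midranks; no ties here).
rank(x): 14->7, 17->10, 16->9, 15->8, 12->5, 11->4, 10->3, 18->11, 13->6, 4->1, 9->2
rank(y): 7->6, 2->2, 3->3, 6->5, 19->11, 16->9, 1->1, 14->8, 11->7, 5->4, 18->10
Step 2: d_i = R_x(i) - R_y(i); compute d_i^2.
  (7-6)^2=1, (10-2)^2=64, (9-3)^2=36, (8-5)^2=9, (5-11)^2=36, (4-9)^2=25, (3-1)^2=4, (11-8)^2=9, (6-7)^2=1, (1-4)^2=9, (2-10)^2=64
sum(d^2) = 258.
Step 3: rho = 1 - 6*258 / (11*(11^2 - 1)) = 1 - 1548/1320 = -0.172727.
Step 4: Under H0, t = rho * sqrt((n-2)/(1-rho^2)) = -0.5261 ~ t(9).
Step 5: Two-sided p-value from the t-distribution with 9 df = 0.611542.
Step 6: alpha = 0.05. fail to reject H0.

rho = -0.1727, p = 0.611542, fail to reject H0 at alpha = 0.05.


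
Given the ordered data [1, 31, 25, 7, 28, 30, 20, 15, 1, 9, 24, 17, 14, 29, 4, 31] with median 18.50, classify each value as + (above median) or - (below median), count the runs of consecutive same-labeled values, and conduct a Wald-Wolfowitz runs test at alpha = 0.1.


Step 1: Compute median = 18.50; label A = above, B = below.
Labels in order: BAABAAABBBABBABA  (n_A = 8, n_B = 8)
Step 2: Count runs R = 10.
Step 3: Under H0 (random ordering), E[R] = 2*n_A*n_B/(n_A+n_B) + 1 = 2*8*8/16 + 1 = 9.0000.
        Var[R] = 2*n_A*n_B*(2*n_A*n_B - n_A - n_B) / ((n_A+n_B)^2 * (n_A+n_B-1)) = 14336/3840 = 3.7333.
        SD[R] = 1.9322.
Step 4: Continuity-corrected z = (R - 0.5 - E[R]) / SD[R] = (10 - 0.5 - 9.0000) / 1.9322 = 0.2588.
Step 5: Two-sided p-value via normal approximation = 2*(1 - Phi(|z|)) = 0.795809.
Step 6: alpha = 0.1. fail to reject H0.

R = 10, z = 0.2588, p = 0.795809, fail to reject H0.


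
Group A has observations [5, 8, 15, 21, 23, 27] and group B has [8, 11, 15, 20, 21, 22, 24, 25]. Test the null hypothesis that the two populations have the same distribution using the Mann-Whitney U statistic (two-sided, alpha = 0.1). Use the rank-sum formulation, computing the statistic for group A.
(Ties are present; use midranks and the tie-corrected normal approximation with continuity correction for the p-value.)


Step 1: Combine and sort all 14 observations; assign midranks.
sorted (value, group): (5,X), (8,X), (8,Y), (11,Y), (15,X), (15,Y), (20,Y), (21,X), (21,Y), (22,Y), (23,X), (24,Y), (25,Y), (27,X)
ranks: 5->1, 8->2.5, 8->2.5, 11->4, 15->5.5, 15->5.5, 20->7, 21->8.5, 21->8.5, 22->10, 23->11, 24->12, 25->13, 27->14
Step 2: Rank sum for X: R1 = 1 + 2.5 + 5.5 + 8.5 + 11 + 14 = 42.5.
Step 3: U_X = R1 - n1(n1+1)/2 = 42.5 - 6*7/2 = 42.5 - 21 = 21.5.
       U_Y = n1*n2 - U_X = 48 - 21.5 = 26.5.
Step 4: Ties are present, so use the tie-corrected normal approximation (with continuity correction) for the p-value.
Step 5: p-value = 0.795593; compare to alpha = 0.1. fail to reject H0.

U_X = 21.5, p = 0.795593, fail to reject H0 at alpha = 0.1.


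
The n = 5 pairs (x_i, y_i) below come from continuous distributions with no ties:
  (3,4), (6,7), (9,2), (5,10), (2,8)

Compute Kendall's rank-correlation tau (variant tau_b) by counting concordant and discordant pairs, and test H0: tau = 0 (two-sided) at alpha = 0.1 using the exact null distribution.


Step 1: Enumerate the 10 unordered pairs (i,j) with i<j and classify each by sign(x_j-x_i) * sign(y_j-y_i).
  (1,2):dx=+3,dy=+3->C; (1,3):dx=+6,dy=-2->D; (1,4):dx=+2,dy=+6->C; (1,5):dx=-1,dy=+4->D
  (2,3):dx=+3,dy=-5->D; (2,4):dx=-1,dy=+3->D; (2,5):dx=-4,dy=+1->D; (3,4):dx=-4,dy=+8->D
  (3,5):dx=-7,dy=+6->D; (4,5):dx=-3,dy=-2->C
Step 2: C = 3, D = 7, total pairs = 10.
Step 3: tau = (C - D)/(n(n-1)/2) = (3 - 7)/10 = -0.400000.
Step 4: Exact two-sided p-value (enumerate n! = 120 permutations of y under H0): p = 0.483333.
Step 5: alpha = 0.1. fail to reject H0.

tau_b = -0.4000 (C=3, D=7), p = 0.483333, fail to reject H0.


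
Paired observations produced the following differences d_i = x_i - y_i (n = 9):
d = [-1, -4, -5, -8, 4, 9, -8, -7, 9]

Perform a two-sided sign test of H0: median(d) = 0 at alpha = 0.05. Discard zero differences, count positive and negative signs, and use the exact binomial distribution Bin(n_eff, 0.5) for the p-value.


Step 1: Discard zero differences. Original n = 9; n_eff = number of nonzero differences = 9.
Nonzero differences (with sign): -1, -4, -5, -8, +4, +9, -8, -7, +9
Step 2: Count signs: positive = 3, negative = 6.
Step 3: Under H0: P(positive) = 0.5, so the number of positives S ~ Bin(9, 0.5).
Step 4: Two-sided exact p-value = sum of Bin(9,0.5) probabilities at or below the observed probability = 0.507812.
Step 5: alpha = 0.05. fail to reject H0.

n_eff = 9, pos = 3, neg = 6, p = 0.507812, fail to reject H0.


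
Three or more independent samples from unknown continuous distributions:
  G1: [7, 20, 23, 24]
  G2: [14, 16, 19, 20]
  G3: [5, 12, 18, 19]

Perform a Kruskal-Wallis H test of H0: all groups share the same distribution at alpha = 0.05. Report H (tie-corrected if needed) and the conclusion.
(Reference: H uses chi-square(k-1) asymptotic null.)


Step 1: Combine all N = 12 observations and assign midranks.
sorted (value, group, rank): (5,G3,1), (7,G1,2), (12,G3,3), (14,G2,4), (16,G2,5), (18,G3,6), (19,G2,7.5), (19,G3,7.5), (20,G1,9.5), (20,G2,9.5), (23,G1,11), (24,G1,12)
Step 2: Sum ranks within each group.
R_1 = 34.5 (n_1 = 4)
R_2 = 26 (n_2 = 4)
R_3 = 17.5 (n_3 = 4)
Step 3: H = 12/(N(N+1)) * sum(R_i^2/n_i) - 3(N+1)
     = 12/(12*13) * (34.5^2/4 + 26^2/4 + 17.5^2/4) - 3*13
     = 0.076923 * 543.125 - 39
     = 2.778846.
Step 4: Ties present; correction factor C = 1 - 12/(12^3 - 12) = 0.993007. Corrected H = 2.778846 / 0.993007 = 2.798415.
Step 5: Under H0, H ~ chi^2(2); p-value = 0.246792.
Step 6: alpha = 0.05. fail to reject H0.

H = 2.7984, df = 2, p = 0.246792, fail to reject H0.


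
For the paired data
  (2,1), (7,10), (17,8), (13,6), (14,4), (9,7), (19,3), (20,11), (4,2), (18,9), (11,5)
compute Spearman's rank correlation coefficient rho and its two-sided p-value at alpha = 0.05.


Step 1: Rank x and y separately (midranks; no ties here).
rank(x): 2->1, 7->3, 17->8, 13->6, 14->7, 9->4, 19->10, 20->11, 4->2, 18->9, 11->5
rank(y): 1->1, 10->10, 8->8, 6->6, 4->4, 7->7, 3->3, 11->11, 2->2, 9->9, 5->5
Step 2: d_i = R_x(i) - R_y(i); compute d_i^2.
  (1-1)^2=0, (3-10)^2=49, (8-8)^2=0, (6-6)^2=0, (7-4)^2=9, (4-7)^2=9, (10-3)^2=49, (11-11)^2=0, (2-2)^2=0, (9-9)^2=0, (5-5)^2=0
sum(d^2) = 116.
Step 3: rho = 1 - 6*116 / (11*(11^2 - 1)) = 1 - 696/1320 = 0.472727.
Step 4: Under H0, t = rho * sqrt((n-2)/(1-rho^2)) = 1.6094 ~ t(9).
Step 5: Two-sided p-value from the t-distribution with 9 df = 0.141999.
Step 6: alpha = 0.05. fail to reject H0.

rho = 0.4727, p = 0.141999, fail to reject H0 at alpha = 0.05.


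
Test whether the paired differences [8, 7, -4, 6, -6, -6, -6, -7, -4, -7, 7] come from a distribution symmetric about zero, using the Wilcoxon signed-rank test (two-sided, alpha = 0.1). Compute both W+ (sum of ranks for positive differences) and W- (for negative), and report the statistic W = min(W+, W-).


Step 1: Drop any zero differences (none here) and take |d_i|.
|d| = [8, 7, 4, 6, 6, 6, 6, 7, 4, 7, 7]
Step 2: Midrank |d_i| (ties get averaged ranks).
ranks: |8|->11, |7|->8.5, |4|->1.5, |6|->4.5, |6|->4.5, |6|->4.5, |6|->4.5, |7|->8.5, |4|->1.5, |7|->8.5, |7|->8.5
Step 3: Attach original signs; sum ranks with positive sign and with negative sign.
W+ = 11 + 8.5 + 4.5 + 8.5 = 32.5
W- = 1.5 + 4.5 + 4.5 + 4.5 + 8.5 + 1.5 + 8.5 = 33.5
(Check: W+ + W- = 66 should equal n(n+1)/2 = 66.)
Step 4: Test statistic W = min(W+, W-) = 32.5.
Step 5: Ties in |d|, so use the tie-corrected normal approximation.
        E[W] = n(n+1)/4 = 11*12/4 = 33.
        Tie groups: |d|=4 (t=2), |d|=6 (t=4), |d|=7 (t=4); sum(t^3 - t) = 126.
        Var[W] = n(n+1)(2n+1)/24 - sum(t^3-t)/48 = 3036/24 - 126/48 = 123.875.
        z = (W - E[W]) / sqrt(Var[W]) = (32.5 - 33) / 11.1299 = -0.0449.
        Two-sided p = 2*Phi(z) = 0.964168.
Step 6: alpha = 0.1. fail to reject H0.

W+ = 32.5, W- = 33.5, W = min = 32.5, p = 0.964168, fail to reject H0.


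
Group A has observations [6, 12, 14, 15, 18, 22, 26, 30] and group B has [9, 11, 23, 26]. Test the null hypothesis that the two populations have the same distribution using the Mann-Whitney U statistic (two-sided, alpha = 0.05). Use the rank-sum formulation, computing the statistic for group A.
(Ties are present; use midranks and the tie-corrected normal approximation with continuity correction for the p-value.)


Step 1: Combine and sort all 12 observations; assign midranks.
sorted (value, group): (6,X), (9,Y), (11,Y), (12,X), (14,X), (15,X), (18,X), (22,X), (23,Y), (26,X), (26,Y), (30,X)
ranks: 6->1, 9->2, 11->3, 12->4, 14->5, 15->6, 18->7, 22->8, 23->9, 26->10.5, 26->10.5, 30->12
Step 2: Rank sum for X: R1 = 1 + 4 + 5 + 6 + 7 + 8 + 10.5 + 12 = 53.5.
Step 3: U_X = R1 - n1(n1+1)/2 = 53.5 - 8*9/2 = 53.5 - 36 = 17.5.
       U_Y = n1*n2 - U_X = 32 - 17.5 = 14.5.
Step 4: Ties are present, so use the tie-corrected normal approximation (with continuity correction) for the p-value.
Step 5: p-value = 0.864901; compare to alpha = 0.05. fail to reject H0.

U_X = 17.5, p = 0.864901, fail to reject H0 at alpha = 0.05.


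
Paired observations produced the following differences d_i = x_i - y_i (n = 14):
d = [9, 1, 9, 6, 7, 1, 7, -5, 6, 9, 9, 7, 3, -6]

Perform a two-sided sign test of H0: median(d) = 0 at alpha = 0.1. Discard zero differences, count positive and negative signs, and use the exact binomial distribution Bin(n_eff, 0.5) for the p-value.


Step 1: Discard zero differences. Original n = 14; n_eff = number of nonzero differences = 14.
Nonzero differences (with sign): +9, +1, +9, +6, +7, +1, +7, -5, +6, +9, +9, +7, +3, -6
Step 2: Count signs: positive = 12, negative = 2.
Step 3: Under H0: P(positive) = 0.5, so the number of positives S ~ Bin(14, 0.5).
Step 4: Two-sided exact p-value = sum of Bin(14,0.5) probabilities at or below the observed probability = 0.012939.
Step 5: alpha = 0.1. reject H0.

n_eff = 14, pos = 12, neg = 2, p = 0.012939, reject H0.


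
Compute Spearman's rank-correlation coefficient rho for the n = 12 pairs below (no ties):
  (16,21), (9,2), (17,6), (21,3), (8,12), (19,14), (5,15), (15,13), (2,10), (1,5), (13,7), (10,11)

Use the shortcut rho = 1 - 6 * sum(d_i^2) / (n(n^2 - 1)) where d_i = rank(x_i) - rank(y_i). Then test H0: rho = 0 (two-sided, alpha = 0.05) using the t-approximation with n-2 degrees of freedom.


Step 1: Rank x and y separately (midranks; no ties here).
rank(x): 16->9, 9->5, 17->10, 21->12, 8->4, 19->11, 5->3, 15->8, 2->2, 1->1, 13->7, 10->6
rank(y): 21->12, 2->1, 6->4, 3->2, 12->8, 14->10, 15->11, 13->9, 10->6, 5->3, 7->5, 11->7
Step 2: d_i = R_x(i) - R_y(i); compute d_i^2.
  (9-12)^2=9, (5-1)^2=16, (10-4)^2=36, (12-2)^2=100, (4-8)^2=16, (11-10)^2=1, (3-11)^2=64, (8-9)^2=1, (2-6)^2=16, (1-3)^2=4, (7-5)^2=4, (6-7)^2=1
sum(d^2) = 268.
Step 3: rho = 1 - 6*268 / (12*(12^2 - 1)) = 1 - 1608/1716 = 0.062937.
Step 4: Under H0, t = rho * sqrt((n-2)/(1-rho^2)) = 0.1994 ~ t(10).
Step 5: Two-sided p-value from the t-distribution with 10 df = 0.845931.
Step 6: alpha = 0.05. fail to reject H0.

rho = 0.0629, p = 0.845931, fail to reject H0 at alpha = 0.05.


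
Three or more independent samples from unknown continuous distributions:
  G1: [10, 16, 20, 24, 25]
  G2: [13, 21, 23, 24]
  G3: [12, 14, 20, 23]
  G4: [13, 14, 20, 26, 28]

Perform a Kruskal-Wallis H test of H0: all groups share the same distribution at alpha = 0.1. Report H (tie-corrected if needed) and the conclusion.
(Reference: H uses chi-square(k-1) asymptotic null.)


Step 1: Combine all N = 18 observations and assign midranks.
sorted (value, group, rank): (10,G1,1), (12,G3,2), (13,G2,3.5), (13,G4,3.5), (14,G3,5.5), (14,G4,5.5), (16,G1,7), (20,G1,9), (20,G3,9), (20,G4,9), (21,G2,11), (23,G2,12.5), (23,G3,12.5), (24,G1,14.5), (24,G2,14.5), (25,G1,16), (26,G4,17), (28,G4,18)
Step 2: Sum ranks within each group.
R_1 = 47.5 (n_1 = 5)
R_2 = 41.5 (n_2 = 4)
R_3 = 29 (n_3 = 4)
R_4 = 53 (n_4 = 5)
Step 3: H = 12/(N(N+1)) * sum(R_i^2/n_i) - 3(N+1)
     = 12/(18*19) * (47.5^2/5 + 41.5^2/4 + 29^2/4 + 53^2/5) - 3*19
     = 0.035088 * 1653.86 - 57
     = 1.030263.
Step 4: Ties present; correction factor C = 1 - 48/(18^3 - 18) = 0.991744. Corrected H = 1.030263 / 0.991744 = 1.038840.
Step 5: Under H0, H ~ chi^2(3); p-value = 0.791855.
Step 6: alpha = 0.1. fail to reject H0.

H = 1.0388, df = 3, p = 0.791855, fail to reject H0.


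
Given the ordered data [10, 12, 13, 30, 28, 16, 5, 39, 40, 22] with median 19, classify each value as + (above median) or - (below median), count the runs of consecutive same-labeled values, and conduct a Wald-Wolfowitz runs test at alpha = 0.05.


Step 1: Compute median = 19; label A = above, B = below.
Labels in order: BBBAABBAAA  (n_A = 5, n_B = 5)
Step 2: Count runs R = 4.
Step 3: Under H0 (random ordering), E[R] = 2*n_A*n_B/(n_A+n_B) + 1 = 2*5*5/10 + 1 = 6.0000.
        Var[R] = 2*n_A*n_B*(2*n_A*n_B - n_A - n_B) / ((n_A+n_B)^2 * (n_A+n_B-1)) = 2000/900 = 2.2222.
        SD[R] = 1.4907.
Step 4: Continuity-corrected z = (R + 0.5 - E[R]) / SD[R] = (4 + 0.5 - 6.0000) / 1.4907 = -1.0062.
Step 5: Two-sided p-value via normal approximation = 2*(1 - Phi(|z|)) = 0.314305.
Step 6: alpha = 0.05. fail to reject H0.

R = 4, z = -1.0062, p = 0.314305, fail to reject H0.


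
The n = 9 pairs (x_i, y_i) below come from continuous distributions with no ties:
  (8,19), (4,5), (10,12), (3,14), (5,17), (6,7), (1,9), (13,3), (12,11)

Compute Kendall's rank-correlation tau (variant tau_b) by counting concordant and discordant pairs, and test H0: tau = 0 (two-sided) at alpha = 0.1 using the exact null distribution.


Step 1: Enumerate the 36 unordered pairs (i,j) with i<j and classify each by sign(x_j-x_i) * sign(y_j-y_i).
  (1,2):dx=-4,dy=-14->C; (1,3):dx=+2,dy=-7->D; (1,4):dx=-5,dy=-5->C; (1,5):dx=-3,dy=-2->C
  (1,6):dx=-2,dy=-12->C; (1,7):dx=-7,dy=-10->C; (1,8):dx=+5,dy=-16->D; (1,9):dx=+4,dy=-8->D
  (2,3):dx=+6,dy=+7->C; (2,4):dx=-1,dy=+9->D; (2,5):dx=+1,dy=+12->C; (2,6):dx=+2,dy=+2->C
  (2,7):dx=-3,dy=+4->D; (2,8):dx=+9,dy=-2->D; (2,9):dx=+8,dy=+6->C; (3,4):dx=-7,dy=+2->D
  (3,5):dx=-5,dy=+5->D; (3,6):dx=-4,dy=-5->C; (3,7):dx=-9,dy=-3->C; (3,8):dx=+3,dy=-9->D
  (3,9):dx=+2,dy=-1->D; (4,5):dx=+2,dy=+3->C; (4,6):dx=+3,dy=-7->D; (4,7):dx=-2,dy=-5->C
  (4,8):dx=+10,dy=-11->D; (4,9):dx=+9,dy=-3->D; (5,6):dx=+1,dy=-10->D; (5,7):dx=-4,dy=-8->C
  (5,8):dx=+8,dy=-14->D; (5,9):dx=+7,dy=-6->D; (6,7):dx=-5,dy=+2->D; (6,8):dx=+7,dy=-4->D
  (6,9):dx=+6,dy=+4->C; (7,8):dx=+12,dy=-6->D; (7,9):dx=+11,dy=+2->C; (8,9):dx=-1,dy=+8->D
Step 2: C = 16, D = 20, total pairs = 36.
Step 3: tau = (C - D)/(n(n-1)/2) = (16 - 20)/36 = -0.111111.
Step 4: Exact two-sided p-value (enumerate n! = 362880 permutations of y under H0): p = 0.761414.
Step 5: alpha = 0.1. fail to reject H0.

tau_b = -0.1111 (C=16, D=20), p = 0.761414, fail to reject H0.


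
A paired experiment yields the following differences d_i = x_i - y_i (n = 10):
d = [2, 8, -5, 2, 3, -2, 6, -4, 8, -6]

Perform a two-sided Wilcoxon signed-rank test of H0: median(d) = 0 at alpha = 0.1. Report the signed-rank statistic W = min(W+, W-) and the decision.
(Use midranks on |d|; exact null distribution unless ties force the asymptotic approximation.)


Step 1: Drop any zero differences (none here) and take |d_i|.
|d| = [2, 8, 5, 2, 3, 2, 6, 4, 8, 6]
Step 2: Midrank |d_i| (ties get averaged ranks).
ranks: |2|->2, |8|->9.5, |5|->6, |2|->2, |3|->4, |2|->2, |6|->7.5, |4|->5, |8|->9.5, |6|->7.5
Step 3: Attach original signs; sum ranks with positive sign and with negative sign.
W+ = 2 + 9.5 + 2 + 4 + 7.5 + 9.5 = 34.5
W- = 6 + 2 + 5 + 7.5 = 20.5
(Check: W+ + W- = 55 should equal n(n+1)/2 = 55.)
Step 4: Test statistic W = min(W+, W-) = 20.5.
Step 5: Ties in |d|, so use the tie-corrected normal approximation.
        E[W] = n(n+1)/4 = 10*11/4 = 27.5.
        Tie groups: |d|=2 (t=3), |d|=6 (t=2), |d|=8 (t=2); sum(t^3 - t) = 36.
        Var[W] = n(n+1)(2n+1)/24 - sum(t^3-t)/48 = 2310/24 - 36/48 = 95.5.
        z = (W - E[W]) / sqrt(Var[W]) = (20.5 - 27.5) / 9.7724 = -0.7163.
        Two-sided p = 2*Phi(z) = 0.473805.
Step 6: alpha = 0.1. fail to reject H0.

W+ = 34.5, W- = 20.5, W = min = 20.5, p = 0.473805, fail to reject H0.


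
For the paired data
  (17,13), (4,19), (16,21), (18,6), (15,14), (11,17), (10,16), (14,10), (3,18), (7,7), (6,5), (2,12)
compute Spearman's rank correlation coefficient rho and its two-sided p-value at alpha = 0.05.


Step 1: Rank x and y separately (midranks; no ties here).
rank(x): 17->11, 4->3, 16->10, 18->12, 15->9, 11->7, 10->6, 14->8, 3->2, 7->5, 6->4, 2->1
rank(y): 13->6, 19->11, 21->12, 6->2, 14->7, 17->9, 16->8, 10->4, 18->10, 7->3, 5->1, 12->5
Step 2: d_i = R_x(i) - R_y(i); compute d_i^2.
  (11-6)^2=25, (3-11)^2=64, (10-12)^2=4, (12-2)^2=100, (9-7)^2=4, (7-9)^2=4, (6-8)^2=4, (8-4)^2=16, (2-10)^2=64, (5-3)^2=4, (4-1)^2=9, (1-5)^2=16
sum(d^2) = 314.
Step 3: rho = 1 - 6*314 / (12*(12^2 - 1)) = 1 - 1884/1716 = -0.097902.
Step 4: Under H0, t = rho * sqrt((n-2)/(1-rho^2)) = -0.3111 ~ t(10).
Step 5: Two-sided p-value from the t-distribution with 10 df = 0.762122.
Step 6: alpha = 0.05. fail to reject H0.

rho = -0.0979, p = 0.762122, fail to reject H0 at alpha = 0.05.


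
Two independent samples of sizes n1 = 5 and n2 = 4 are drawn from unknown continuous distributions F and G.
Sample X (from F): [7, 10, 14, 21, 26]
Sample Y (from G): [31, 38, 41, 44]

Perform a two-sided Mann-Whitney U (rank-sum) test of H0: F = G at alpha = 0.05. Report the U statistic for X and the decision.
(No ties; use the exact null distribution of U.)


Step 1: Combine and sort all 9 observations; assign midranks.
sorted (value, group): (7,X), (10,X), (14,X), (21,X), (26,X), (31,Y), (38,Y), (41,Y), (44,Y)
ranks: 7->1, 10->2, 14->3, 21->4, 26->5, 31->6, 38->7, 41->8, 44->9
Step 2: Rank sum for X: R1 = 1 + 2 + 3 + 4 + 5 = 15.
Step 3: U_X = R1 - n1(n1+1)/2 = 15 - 5*6/2 = 15 - 15 = 0.
       U_Y = n1*n2 - U_X = 20 - 0 = 20.
Step 4: No ties, so the exact null distribution of U (based on enumerating the C(9,5) = 126 equally likely rank assignments) gives the two-sided p-value.
Step 5: p-value = 0.015873; compare to alpha = 0.05. reject H0.

U_X = 0, p = 0.015873, reject H0 at alpha = 0.05.


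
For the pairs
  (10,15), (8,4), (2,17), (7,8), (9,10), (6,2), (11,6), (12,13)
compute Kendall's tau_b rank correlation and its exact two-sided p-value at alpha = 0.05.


Step 1: Enumerate the 28 unordered pairs (i,j) with i<j and classify each by sign(x_j-x_i) * sign(y_j-y_i).
  (1,2):dx=-2,dy=-11->C; (1,3):dx=-8,dy=+2->D; (1,4):dx=-3,dy=-7->C; (1,5):dx=-1,dy=-5->C
  (1,6):dx=-4,dy=-13->C; (1,7):dx=+1,dy=-9->D; (1,8):dx=+2,dy=-2->D; (2,3):dx=-6,dy=+13->D
  (2,4):dx=-1,dy=+4->D; (2,5):dx=+1,dy=+6->C; (2,6):dx=-2,dy=-2->C; (2,7):dx=+3,dy=+2->C
  (2,8):dx=+4,dy=+9->C; (3,4):dx=+5,dy=-9->D; (3,5):dx=+7,dy=-7->D; (3,6):dx=+4,dy=-15->D
  (3,7):dx=+9,dy=-11->D; (3,8):dx=+10,dy=-4->D; (4,5):dx=+2,dy=+2->C; (4,6):dx=-1,dy=-6->C
  (4,7):dx=+4,dy=-2->D; (4,8):dx=+5,dy=+5->C; (5,6):dx=-3,dy=-8->C; (5,7):dx=+2,dy=-4->D
  (5,8):dx=+3,dy=+3->C; (6,7):dx=+5,dy=+4->C; (6,8):dx=+6,dy=+11->C; (7,8):dx=+1,dy=+7->C
Step 2: C = 16, D = 12, total pairs = 28.
Step 3: tau = (C - D)/(n(n-1)/2) = (16 - 12)/28 = 0.142857.
Step 4: Exact two-sided p-value (enumerate n! = 40320 permutations of y under H0): p = 0.719544.
Step 5: alpha = 0.05. fail to reject H0.

tau_b = 0.1429 (C=16, D=12), p = 0.719544, fail to reject H0.


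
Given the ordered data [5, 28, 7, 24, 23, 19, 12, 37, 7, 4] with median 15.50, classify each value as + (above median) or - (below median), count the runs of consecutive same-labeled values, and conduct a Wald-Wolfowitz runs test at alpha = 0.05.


Step 1: Compute median = 15.50; label A = above, B = below.
Labels in order: BABAAABABB  (n_A = 5, n_B = 5)
Step 2: Count runs R = 7.
Step 3: Under H0 (random ordering), E[R] = 2*n_A*n_B/(n_A+n_B) + 1 = 2*5*5/10 + 1 = 6.0000.
        Var[R] = 2*n_A*n_B*(2*n_A*n_B - n_A - n_B) / ((n_A+n_B)^2 * (n_A+n_B-1)) = 2000/900 = 2.2222.
        SD[R] = 1.4907.
Step 4: Continuity-corrected z = (R - 0.5 - E[R]) / SD[R] = (7 - 0.5 - 6.0000) / 1.4907 = 0.3354.
Step 5: Two-sided p-value via normal approximation = 2*(1 - Phi(|z|)) = 0.737316.
Step 6: alpha = 0.05. fail to reject H0.

R = 7, z = 0.3354, p = 0.737316, fail to reject H0.


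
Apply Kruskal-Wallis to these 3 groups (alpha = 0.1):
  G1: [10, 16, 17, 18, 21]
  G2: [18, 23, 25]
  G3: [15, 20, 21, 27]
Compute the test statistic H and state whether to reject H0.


Step 1: Combine all N = 12 observations and assign midranks.
sorted (value, group, rank): (10,G1,1), (15,G3,2), (16,G1,3), (17,G1,4), (18,G1,5.5), (18,G2,5.5), (20,G3,7), (21,G1,8.5), (21,G3,8.5), (23,G2,10), (25,G2,11), (27,G3,12)
Step 2: Sum ranks within each group.
R_1 = 22 (n_1 = 5)
R_2 = 26.5 (n_2 = 3)
R_3 = 29.5 (n_3 = 4)
Step 3: H = 12/(N(N+1)) * sum(R_i^2/n_i) - 3(N+1)
     = 12/(12*13) * (22^2/5 + 26.5^2/3 + 29.5^2/4) - 3*13
     = 0.076923 * 548.446 - 39
     = 3.188141.
Step 4: Ties present; correction factor C = 1 - 12/(12^3 - 12) = 0.993007. Corrected H = 3.188141 / 0.993007 = 3.210593.
Step 5: Under H0, H ~ chi^2(2); p-value = 0.200830.
Step 6: alpha = 0.1. fail to reject H0.

H = 3.2106, df = 2, p = 0.200830, fail to reject H0.


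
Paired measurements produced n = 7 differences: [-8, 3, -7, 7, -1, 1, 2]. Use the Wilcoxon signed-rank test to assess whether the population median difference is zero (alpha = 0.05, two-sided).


Step 1: Drop any zero differences (none here) and take |d_i|.
|d| = [8, 3, 7, 7, 1, 1, 2]
Step 2: Midrank |d_i| (ties get averaged ranks).
ranks: |8|->7, |3|->4, |7|->5.5, |7|->5.5, |1|->1.5, |1|->1.5, |2|->3
Step 3: Attach original signs; sum ranks with positive sign and with negative sign.
W+ = 4 + 5.5 + 1.5 + 3 = 14
W- = 7 + 5.5 + 1.5 = 14
(Check: W+ + W- = 28 should equal n(n+1)/2 = 28.)
Step 4: Test statistic W = min(W+, W-) = 14.
Step 5: Ties in |d|, so use the tie-corrected normal approximation.
        E[W] = n(n+1)/4 = 7*8/4 = 14.
        Tie groups: |d|=1 (t=2), |d|=7 (t=2); sum(t^3 - t) = 12.
        Var[W] = n(n+1)(2n+1)/24 - sum(t^3-t)/48 = 840/24 - 12/48 = 34.75.
        z = (W - E[W]) / sqrt(Var[W]) = (14 - 14) / 5.8949 = 0.0000.
        Two-sided p = 2*Phi(z) = 1.000000.
Step 6: alpha = 0.05. fail to reject H0.

W+ = 14, W- = 14, W = min = 14, p = 1.000000, fail to reject H0.


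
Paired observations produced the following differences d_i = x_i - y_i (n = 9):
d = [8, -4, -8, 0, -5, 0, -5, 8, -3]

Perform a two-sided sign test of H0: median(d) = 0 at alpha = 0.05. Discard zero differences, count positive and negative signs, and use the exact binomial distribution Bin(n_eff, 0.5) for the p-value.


Step 1: Discard zero differences. Original n = 9; n_eff = number of nonzero differences = 7.
Nonzero differences (with sign): +8, -4, -8, -5, -5, +8, -3
Step 2: Count signs: positive = 2, negative = 5.
Step 3: Under H0: P(positive) = 0.5, so the number of positives S ~ Bin(7, 0.5).
Step 4: Two-sided exact p-value = sum of Bin(7,0.5) probabilities at or below the observed probability = 0.453125.
Step 5: alpha = 0.05. fail to reject H0.

n_eff = 7, pos = 2, neg = 5, p = 0.453125, fail to reject H0.


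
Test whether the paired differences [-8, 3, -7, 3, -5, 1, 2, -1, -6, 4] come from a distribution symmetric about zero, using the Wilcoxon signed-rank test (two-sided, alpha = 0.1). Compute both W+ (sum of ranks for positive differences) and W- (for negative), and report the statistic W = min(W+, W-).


Step 1: Drop any zero differences (none here) and take |d_i|.
|d| = [8, 3, 7, 3, 5, 1, 2, 1, 6, 4]
Step 2: Midrank |d_i| (ties get averaged ranks).
ranks: |8|->10, |3|->4.5, |7|->9, |3|->4.5, |5|->7, |1|->1.5, |2|->3, |1|->1.5, |6|->8, |4|->6
Step 3: Attach original signs; sum ranks with positive sign and with negative sign.
W+ = 4.5 + 4.5 + 1.5 + 3 + 6 = 19.5
W- = 10 + 9 + 7 + 1.5 + 8 = 35.5
(Check: W+ + W- = 55 should equal n(n+1)/2 = 55.)
Step 4: Test statistic W = min(W+, W-) = 19.5.
Step 5: Ties in |d|, so use the tie-corrected normal approximation.
        E[W] = n(n+1)/4 = 10*11/4 = 27.5.
        Tie groups: |d|=1 (t=2), |d|=3 (t=2); sum(t^3 - t) = 12.
        Var[W] = n(n+1)(2n+1)/24 - sum(t^3-t)/48 = 2310/24 - 12/48 = 96.
        z = (W - E[W]) / sqrt(Var[W]) = (19.5 - 27.5) / 9.7980 = -0.8165.
        Two-sided p = 2*Phi(z) = 0.414216.
Step 6: alpha = 0.1. fail to reject H0.

W+ = 19.5, W- = 35.5, W = min = 19.5, p = 0.414216, fail to reject H0.


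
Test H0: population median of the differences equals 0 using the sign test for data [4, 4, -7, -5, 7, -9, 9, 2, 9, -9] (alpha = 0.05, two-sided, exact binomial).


Step 1: Discard zero differences. Original n = 10; n_eff = number of nonzero differences = 10.
Nonzero differences (with sign): +4, +4, -7, -5, +7, -9, +9, +2, +9, -9
Step 2: Count signs: positive = 6, negative = 4.
Step 3: Under H0: P(positive) = 0.5, so the number of positives S ~ Bin(10, 0.5).
Step 4: Two-sided exact p-value = sum of Bin(10,0.5) probabilities at or below the observed probability = 0.753906.
Step 5: alpha = 0.05. fail to reject H0.

n_eff = 10, pos = 6, neg = 4, p = 0.753906, fail to reject H0.


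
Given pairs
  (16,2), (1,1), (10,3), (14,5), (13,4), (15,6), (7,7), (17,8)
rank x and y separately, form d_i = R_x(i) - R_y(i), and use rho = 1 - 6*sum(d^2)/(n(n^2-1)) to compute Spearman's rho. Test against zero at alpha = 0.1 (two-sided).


Step 1: Rank x and y separately (midranks; no ties here).
rank(x): 16->7, 1->1, 10->3, 14->5, 13->4, 15->6, 7->2, 17->8
rank(y): 2->2, 1->1, 3->3, 5->5, 4->4, 6->6, 7->7, 8->8
Step 2: d_i = R_x(i) - R_y(i); compute d_i^2.
  (7-2)^2=25, (1-1)^2=0, (3-3)^2=0, (5-5)^2=0, (4-4)^2=0, (6-6)^2=0, (2-7)^2=25, (8-8)^2=0
sum(d^2) = 50.
Step 3: rho = 1 - 6*50 / (8*(8^2 - 1)) = 1 - 300/504 = 0.404762.
Step 4: Under H0, t = rho * sqrt((n-2)/(1-rho^2)) = 1.0842 ~ t(6).
Step 5: Two-sided p-value from the t-distribution with 6 df = 0.319889.
Step 6: alpha = 0.1. fail to reject H0.

rho = 0.4048, p = 0.319889, fail to reject H0 at alpha = 0.1.


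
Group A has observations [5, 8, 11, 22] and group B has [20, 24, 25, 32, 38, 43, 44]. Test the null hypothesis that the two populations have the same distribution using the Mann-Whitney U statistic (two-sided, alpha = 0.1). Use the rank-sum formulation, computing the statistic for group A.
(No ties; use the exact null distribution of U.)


Step 1: Combine and sort all 11 observations; assign midranks.
sorted (value, group): (5,X), (8,X), (11,X), (20,Y), (22,X), (24,Y), (25,Y), (32,Y), (38,Y), (43,Y), (44,Y)
ranks: 5->1, 8->2, 11->3, 20->4, 22->5, 24->6, 25->7, 32->8, 38->9, 43->10, 44->11
Step 2: Rank sum for X: R1 = 1 + 2 + 3 + 5 = 11.
Step 3: U_X = R1 - n1(n1+1)/2 = 11 - 4*5/2 = 11 - 10 = 1.
       U_Y = n1*n2 - U_X = 28 - 1 = 27.
Step 4: No ties, so the exact null distribution of U (based on enumerating the C(11,4) = 330 equally likely rank assignments) gives the two-sided p-value.
Step 5: p-value = 0.012121; compare to alpha = 0.1. reject H0.

U_X = 1, p = 0.012121, reject H0 at alpha = 0.1.


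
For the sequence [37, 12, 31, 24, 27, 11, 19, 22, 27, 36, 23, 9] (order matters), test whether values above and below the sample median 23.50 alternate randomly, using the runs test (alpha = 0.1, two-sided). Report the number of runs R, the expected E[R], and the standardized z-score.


Step 1: Compute median = 23.50; label A = above, B = below.
Labels in order: ABAAABBBAABB  (n_A = 6, n_B = 6)
Step 2: Count runs R = 6.
Step 3: Under H0 (random ordering), E[R] = 2*n_A*n_B/(n_A+n_B) + 1 = 2*6*6/12 + 1 = 7.0000.
        Var[R] = 2*n_A*n_B*(2*n_A*n_B - n_A - n_B) / ((n_A+n_B)^2 * (n_A+n_B-1)) = 4320/1584 = 2.7273.
        SD[R] = 1.6514.
Step 4: Continuity-corrected z = (R + 0.5 - E[R]) / SD[R] = (6 + 0.5 - 7.0000) / 1.6514 = -0.3028.
Step 5: Two-sided p-value via normal approximation = 2*(1 - Phi(|z|)) = 0.762069.
Step 6: alpha = 0.1. fail to reject H0.

R = 6, z = -0.3028, p = 0.762069, fail to reject H0.
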